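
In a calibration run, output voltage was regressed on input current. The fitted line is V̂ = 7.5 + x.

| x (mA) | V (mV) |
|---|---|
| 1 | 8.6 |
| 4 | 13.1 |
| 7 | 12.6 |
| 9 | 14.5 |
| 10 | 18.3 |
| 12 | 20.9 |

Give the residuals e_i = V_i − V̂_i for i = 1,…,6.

x=1: V̂ = 7.5 + 1 = 8.5; e = 8.6 − 8.5 = 0.1
x=4: V̂ = 7.5 + 4 = 11.5; e = 13.1 − 11.5 = 1.6
x=7: V̂ = 7.5 + 7 = 14.5; e = 12.6 − 14.5 = -1.9
x=9: V̂ = 7.5 + 9 = 16.5; e = 14.5 − 16.5 = -2
x=10: V̂ = 7.5 + 10 = 17.5; e = 18.3 − 17.5 = 0.8
x=12: V̂ = 7.5 + 12 = 19.5; e = 20.9 − 19.5 = 1.4

0.1, 1.6, -1.9, -2, 0.8, 1.4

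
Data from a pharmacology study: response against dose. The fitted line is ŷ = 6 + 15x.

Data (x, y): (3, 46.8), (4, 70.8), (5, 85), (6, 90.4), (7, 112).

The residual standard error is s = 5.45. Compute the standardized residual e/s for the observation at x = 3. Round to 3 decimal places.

ŷ = 6 + 15·3 = 51
e = 46.8 − 51 = -4.2
e/s = -4.2 / 5.45 = -0.771

-0.771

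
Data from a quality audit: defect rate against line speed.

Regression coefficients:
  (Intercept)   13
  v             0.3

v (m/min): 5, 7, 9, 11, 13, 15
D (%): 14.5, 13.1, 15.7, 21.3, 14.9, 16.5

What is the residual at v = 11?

D̂ = 13 + 0.3·11 = 16.3
r = 21.3 − 16.3 = 5

r = 5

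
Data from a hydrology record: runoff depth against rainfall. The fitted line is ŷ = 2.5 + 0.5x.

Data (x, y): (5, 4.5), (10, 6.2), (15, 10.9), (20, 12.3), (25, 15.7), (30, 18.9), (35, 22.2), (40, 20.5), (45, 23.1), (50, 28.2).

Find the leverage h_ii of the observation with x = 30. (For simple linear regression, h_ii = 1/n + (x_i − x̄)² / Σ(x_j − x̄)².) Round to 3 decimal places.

x̄ = (5 + 10 + 15 + 20 + 25 + 30 + 35 + 40 + 45 + 50)/10 = 27.5
Σ(x − x̄)² = 506.25 + 306.25 + 156.25 + 56.25 + 6.25 + 6.25 + 56.25 + 156.25 + 306.25 + 506.25 = 2062.5
h = 1/10 + (2.5)²/2062.5 = 0.1 + 0.0030303 = 0.103

h = 0.103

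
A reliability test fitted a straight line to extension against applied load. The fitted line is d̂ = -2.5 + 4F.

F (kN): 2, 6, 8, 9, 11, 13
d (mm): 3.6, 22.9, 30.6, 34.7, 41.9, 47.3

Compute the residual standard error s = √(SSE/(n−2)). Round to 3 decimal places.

s = 1.818

F=2: d̂ = -2.5 + 4·2 = 5.5; e = 3.6 − 5.5 = -1.9
F=6: d̂ = -2.5 + 4·6 = 21.5; e = 22.9 − 21.5 = 1.4
F=8: d̂ = -2.5 + 4·8 = 29.5; e = 30.6 − 29.5 = 1.1
F=9: d̂ = -2.5 + 4·9 = 33.5; e = 34.7 − 33.5 = 1.2
F=11: d̂ = -2.5 + 4·11 = 41.5; e = 41.9 − 41.5 = 0.4
F=13: d̂ = -2.5 + 4·13 = 49.5; e = 47.3 − 49.5 = -2.2
SSE = 3.61 + 1.96 + 1.21 + 1.44 + 0.16 + 4.84 = 13.22
s = √(13.22/4) = √3.305 ≈ 1.818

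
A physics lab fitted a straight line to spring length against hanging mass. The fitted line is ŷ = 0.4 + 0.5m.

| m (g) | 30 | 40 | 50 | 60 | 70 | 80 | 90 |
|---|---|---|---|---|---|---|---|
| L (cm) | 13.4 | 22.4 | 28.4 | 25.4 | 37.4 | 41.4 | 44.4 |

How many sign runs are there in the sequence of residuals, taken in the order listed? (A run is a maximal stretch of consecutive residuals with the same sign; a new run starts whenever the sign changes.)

m=30: ŷ = 0.4 + 0.5·30 = 15.4; r = 13.4 − 15.4 = -2
m=40: ŷ = 0.4 + 0.5·40 = 20.4; r = 22.4 − 20.4 = 2
m=50: ŷ = 0.4 + 0.5·50 = 25.4; r = 28.4 − 25.4 = 3
m=60: ŷ = 0.4 + 0.5·60 = 30.4; r = 25.4 − 30.4 = -5
m=70: ŷ = 0.4 + 0.5·70 = 35.4; r = 37.4 − 35.4 = 2
m=80: ŷ = 0.4 + 0.5·80 = 40.4; r = 41.4 − 40.4 = 1
m=90: ŷ = 0.4 + 0.5·90 = 45.4; r = 44.4 − 45.4 = -1
Signs: − + + − + + −
Runs: −×1, +×2, −×1, +×2, −×1 → 5

5 runs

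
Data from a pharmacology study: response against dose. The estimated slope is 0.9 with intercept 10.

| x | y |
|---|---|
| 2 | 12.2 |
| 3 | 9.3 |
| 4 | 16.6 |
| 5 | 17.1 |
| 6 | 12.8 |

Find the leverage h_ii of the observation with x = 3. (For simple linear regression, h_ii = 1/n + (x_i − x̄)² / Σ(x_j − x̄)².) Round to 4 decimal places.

x̄ = (2 + 3 + 4 + 5 + 6)/5 = 4
Σ(x − x̄)² = 4 + 1 + 0 + 1 + 4 = 10
h = 1/5 + (-1)²/10 = 0.2 + 0.1 = 0.3000

h = 0.3000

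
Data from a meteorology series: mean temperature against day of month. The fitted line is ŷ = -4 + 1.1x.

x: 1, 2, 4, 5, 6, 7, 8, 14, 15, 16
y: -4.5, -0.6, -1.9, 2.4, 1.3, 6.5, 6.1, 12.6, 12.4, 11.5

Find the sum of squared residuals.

x=1: ŷ = -4 + 1.1·1 = -2.9; e = -4.5 − (-2.9) = -1.6
x=2: ŷ = -4 + 1.1·2 = -1.8; e = -0.6 − (-1.8) = 1.2
x=4: ŷ = -4 + 1.1·4 = 0.4; e = -1.9 − 0.4 = -2.3
x=5: ŷ = -4 + 1.1·5 = 1.5; e = 2.4 − 1.5 = 0.9
x=6: ŷ = -4 + 1.1·6 = 2.6; e = 1.3 − 2.6 = -1.3
x=7: ŷ = -4 + 1.1·7 = 3.7; e = 6.5 − 3.7 = 2.8
x=8: ŷ = -4 + 1.1·8 = 4.8; e = 6.1 − 4.8 = 1.3
x=14: ŷ = -4 + 1.1·14 = 11.4; e = 12.6 − 11.4 = 1.2
x=15: ŷ = -4 + 1.1·15 = 12.5; e = 12.4 − 12.5 = -0.1
x=16: ŷ = -4 + 1.1·16 = 13.6; e = 11.5 − 13.6 = -2.1
SSE = 2.56 + 1.44 + 5.29 + 0.81 + 1.69 + 7.84 + 1.69 + 1.44 + 0.01 + 4.41 = 27.18

SSE = 27.18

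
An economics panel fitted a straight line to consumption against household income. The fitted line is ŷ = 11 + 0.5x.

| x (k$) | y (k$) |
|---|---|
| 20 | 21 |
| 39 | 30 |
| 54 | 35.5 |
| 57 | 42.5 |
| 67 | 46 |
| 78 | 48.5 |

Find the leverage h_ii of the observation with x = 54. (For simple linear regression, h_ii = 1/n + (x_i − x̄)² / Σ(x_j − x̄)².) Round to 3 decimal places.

x̄ = (20 + 39 + 54 + 57 + 67 + 78)/6 = 52.5
Σ(x − x̄)² = 1056.25 + 182.25 + 2.25 + 20.25 + 210.25 + 650.25 = 2121.5
h = 1/6 + (1.5)²/2121.5 = 0.166667 + 0.00106057 = 0.168

h = 0.168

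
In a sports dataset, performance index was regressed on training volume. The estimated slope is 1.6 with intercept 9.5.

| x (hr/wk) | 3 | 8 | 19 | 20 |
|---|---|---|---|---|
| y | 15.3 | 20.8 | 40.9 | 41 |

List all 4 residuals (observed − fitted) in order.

x=3: ŷ = 9.5 + 1.6·3 = 14.3; r = 15.3 − 14.3 = 1
x=8: ŷ = 9.5 + 1.6·8 = 22.3; r = 20.8 − 22.3 = -1.5
x=19: ŷ = 9.5 + 1.6·19 = 39.9; r = 40.9 − 39.9 = 1
x=20: ŷ = 9.5 + 1.6·20 = 41.5; r = 41 − 41.5 = -0.5

1, -1.5, 1, -0.5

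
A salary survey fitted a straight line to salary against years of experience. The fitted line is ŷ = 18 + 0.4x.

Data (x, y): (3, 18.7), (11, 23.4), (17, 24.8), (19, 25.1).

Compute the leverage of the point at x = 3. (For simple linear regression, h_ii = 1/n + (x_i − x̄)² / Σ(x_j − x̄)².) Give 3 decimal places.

h = 0.832

x̄ = (3 + 11 + 17 + 19)/4 = 12.5
Σ(x − x̄)² = 90.25 + 2.25 + 20.25 + 42.25 = 155
h = 1/4 + (-9.5)²/155 = 0.25 + 0.582258 = 0.832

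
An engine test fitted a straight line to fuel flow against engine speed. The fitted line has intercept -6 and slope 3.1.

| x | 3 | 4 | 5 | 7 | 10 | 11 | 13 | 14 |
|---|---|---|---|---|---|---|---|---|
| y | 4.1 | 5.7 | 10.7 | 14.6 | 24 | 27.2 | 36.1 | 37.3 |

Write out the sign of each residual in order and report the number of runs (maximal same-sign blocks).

x=3: ŷ = -6 + 3.1·3 = 3.3; r = 4.1 − 3.3 = 0.8
x=4: ŷ = -6 + 3.1·4 = 6.4; r = 5.7 − 6.4 = -0.7
x=5: ŷ = -6 + 3.1·5 = 9.5; r = 10.7 − 9.5 = 1.2
x=7: ŷ = -6 + 3.1·7 = 15.7; r = 14.6 − 15.7 = -1.1
x=10: ŷ = -6 + 3.1·10 = 25; r = 24 − 25 = -1
x=11: ŷ = -6 + 3.1·11 = 28.1; r = 27.2 − 28.1 = -0.9
x=13: ŷ = -6 + 3.1·13 = 34.3; r = 36.1 − 34.3 = 1.8
x=14: ŷ = -6 + 3.1·14 = 37.4; r = 37.3 − 37.4 = -0.1
Signs: + − + − − − + −
Runs: +×1, −×1, +×1, −×3, +×1, −×1 → 6

6 runs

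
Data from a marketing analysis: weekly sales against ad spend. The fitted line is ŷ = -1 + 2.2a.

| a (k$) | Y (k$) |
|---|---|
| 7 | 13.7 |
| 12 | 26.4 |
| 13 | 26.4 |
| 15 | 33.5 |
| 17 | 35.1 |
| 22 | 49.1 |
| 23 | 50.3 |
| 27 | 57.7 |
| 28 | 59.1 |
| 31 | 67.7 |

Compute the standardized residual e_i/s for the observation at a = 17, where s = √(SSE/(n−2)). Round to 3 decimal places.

-1.011

a=7: ŷ = -1 + 2.2·7 = 14.4; e = 13.7 − 14.4 = -0.7
a=12: ŷ = -1 + 2.2·12 = 25.4; e = 26.4 − 25.4 = 1
a=13: ŷ = -1 + 2.2·13 = 27.6; e = 26.4 − 27.6 = -1.2
a=15: ŷ = -1 + 2.2·15 = 32; e = 33.5 − 32 = 1.5
a=17: ŷ = -1 + 2.2·17 = 36.4; e = 35.1 − 36.4 = -1.3
a=22: ŷ = -1 + 2.2·22 = 47.4; e = 49.1 − 47.4 = 1.7
a=23: ŷ = -1 + 2.2·23 = 49.6; e = 50.3 − 49.6 = 0.7
a=27: ŷ = -1 + 2.2·27 = 58.4; e = 57.7 − 58.4 = -0.7
a=28: ŷ = -1 + 2.2·28 = 60.6; e = 59.1 − 60.6 = -1.5
a=31: ŷ = -1 + 2.2·31 = 67.2; e = 67.7 − 67.2 = 0.5
SSE = 0.49 + 1 + 1.44 + 2.25 + 1.69 + 2.89 + 0.49 + 0.49 + 2.25 + 0.25 = 13.24
s = √(13.24/8) = 1.28647
e/s = -1.3 / 1.28647 = -1.011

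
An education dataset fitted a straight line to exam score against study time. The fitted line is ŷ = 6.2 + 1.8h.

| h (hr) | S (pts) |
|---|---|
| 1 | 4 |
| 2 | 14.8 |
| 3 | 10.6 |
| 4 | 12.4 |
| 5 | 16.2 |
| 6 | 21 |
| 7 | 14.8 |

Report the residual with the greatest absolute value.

h=1: ŷ = 6.2 + 1.8·1 = 8; e = 4 − 8 = -4
h=2: ŷ = 6.2 + 1.8·2 = 9.8; e = 14.8 − 9.8 = 5
h=3: ŷ = 6.2 + 1.8·3 = 11.6; e = 10.6 − 11.6 = -1
h=4: ŷ = 6.2 + 1.8·4 = 13.4; e = 12.4 − 13.4 = -1
h=5: ŷ = 6.2 + 1.8·5 = 15.2; e = 16.2 − 15.2 = 1
h=6: ŷ = 6.2 + 1.8·6 = 17; e = 21 − 17 = 4
h=7: ŷ = 6.2 + 1.8·7 = 18.8; e = 14.8 − 18.8 = -4
Largest |e| is 5 at h = 2, residual 5.

e = 5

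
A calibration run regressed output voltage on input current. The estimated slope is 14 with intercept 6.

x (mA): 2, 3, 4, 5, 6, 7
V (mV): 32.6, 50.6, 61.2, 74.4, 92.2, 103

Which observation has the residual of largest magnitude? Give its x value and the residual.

x = 3, e = 2.6

x=2: ŷ = 6 + 14·2 = 34; e = 32.6 − 34 = -1.4
x=3: ŷ = 6 + 14·3 = 48; e = 50.6 − 48 = 2.6
x=4: ŷ = 6 + 14·4 = 62; e = 61.2 − 62 = -0.8
x=5: ŷ = 6 + 14·5 = 76; e = 74.4 − 76 = -1.6
x=6: ŷ = 6 + 14·6 = 90; e = 92.2 − 90 = 2.2
x=7: ŷ = 6 + 14·7 = 104; e = 103 − 104 = -1
Largest |e| is 2.6 at x = 3, residual 2.6.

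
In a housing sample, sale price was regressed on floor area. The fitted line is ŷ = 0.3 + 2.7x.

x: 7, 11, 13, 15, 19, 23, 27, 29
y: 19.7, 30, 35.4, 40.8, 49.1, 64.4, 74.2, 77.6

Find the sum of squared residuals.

x=7: ŷ = 0.3 + 2.7·7 = 19.2; e = 19.7 − 19.2 = 0.5
x=11: ŷ = 0.3 + 2.7·11 = 30; e = 30 − 30 = 0
x=13: ŷ = 0.3 + 2.7·13 = 35.4; e = 35.4 − 35.4 = 0
x=15: ŷ = 0.3 + 2.7·15 = 40.8; e = 40.8 − 40.8 = 0
x=19: ŷ = 0.3 + 2.7·19 = 51.6; e = 49.1 − 51.6 = -2.5
x=23: ŷ = 0.3 + 2.7·23 = 62.4; e = 64.4 − 62.4 = 2
x=27: ŷ = 0.3 + 2.7·27 = 73.2; e = 74.2 − 73.2 = 1
x=29: ŷ = 0.3 + 2.7·29 = 78.6; e = 77.6 − 78.6 = -1
SSE = 0.25 + 0 + 0 + 0 + 6.25 + 4 + 1 + 1 = 12.5

SSE = 12.5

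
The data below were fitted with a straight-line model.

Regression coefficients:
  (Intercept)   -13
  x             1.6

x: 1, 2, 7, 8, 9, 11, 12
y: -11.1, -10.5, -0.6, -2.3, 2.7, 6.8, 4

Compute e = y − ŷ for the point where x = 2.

ŷ = -13 + 1.6·2 = -9.8
e = -10.5 − (-9.8) = -0.7

e = -0.7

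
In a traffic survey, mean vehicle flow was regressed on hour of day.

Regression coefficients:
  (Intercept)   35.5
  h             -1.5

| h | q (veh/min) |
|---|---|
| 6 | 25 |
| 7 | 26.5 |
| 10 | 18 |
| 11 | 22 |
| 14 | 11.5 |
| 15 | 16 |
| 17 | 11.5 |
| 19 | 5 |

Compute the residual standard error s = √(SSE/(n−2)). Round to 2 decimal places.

h=6: q̂ = 35.5 − 1.5·6 = 26.5; r = 25 − 26.5 = -1.5
h=7: q̂ = 35.5 − 1.5·7 = 25; r = 26.5 − 25 = 1.5
h=10: q̂ = 35.5 − 1.5·10 = 20.5; r = 18 − 20.5 = -2.5
h=11: q̂ = 35.5 − 1.5·11 = 19; r = 22 − 19 = 3
h=14: q̂ = 35.5 − 1.5·14 = 14.5; r = 11.5 − 14.5 = -3
h=15: q̂ = 35.5 − 1.5·15 = 13; r = 16 − 13 = 3
h=17: q̂ = 35.5 − 1.5·17 = 10; r = 11.5 − 10 = 1.5
h=19: q̂ = 35.5 − 1.5·19 = 7; r = 5 − 7 = -2
SSE = 2.25 + 2.25 + 6.25 + 9 + 9 + 9 + 2.25 + 4 = 44
s = √(44/6) = √7.33333 ≈ 2.71

s = 2.71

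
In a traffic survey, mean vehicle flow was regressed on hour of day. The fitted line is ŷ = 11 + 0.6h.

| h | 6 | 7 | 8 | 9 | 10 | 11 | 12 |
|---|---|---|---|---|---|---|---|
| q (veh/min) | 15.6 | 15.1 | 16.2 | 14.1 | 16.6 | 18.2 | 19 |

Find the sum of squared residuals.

h=6: ŷ = 11 + 0.6·6 = 14.6; e = 15.6 − 14.6 = 1
h=7: ŷ = 11 + 0.6·7 = 15.2; e = 15.1 − 15.2 = -0.1
h=8: ŷ = 11 + 0.6·8 = 15.8; e = 16.2 − 15.8 = 0.4
h=9: ŷ = 11 + 0.6·9 = 16.4; e = 14.1 − 16.4 = -2.3
h=10: ŷ = 11 + 0.6·10 = 17; e = 16.6 − 17 = -0.4
h=11: ŷ = 11 + 0.6·11 = 17.6; e = 18.2 − 17.6 = 0.6
h=12: ŷ = 11 + 0.6·12 = 18.2; e = 19 − 18.2 = 0.8
SSE = 1 + 0.01 + 0.16 + 5.29 + 0.16 + 0.36 + 0.64 = 7.62

SSE = 7.62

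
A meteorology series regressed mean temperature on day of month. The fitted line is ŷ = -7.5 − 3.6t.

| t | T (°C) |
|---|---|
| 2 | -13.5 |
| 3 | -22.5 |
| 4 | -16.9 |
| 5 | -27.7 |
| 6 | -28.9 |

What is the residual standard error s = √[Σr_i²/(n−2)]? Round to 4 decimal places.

s = 4.0398

t=2: ŷ = -7.5 − 3.6·2 = -14.7; r = -13.5 − (-14.7) = 1.2
t=3: ŷ = -7.5 − 3.6·3 = -18.3; r = -22.5 − (-18.3) = -4.2
t=4: ŷ = -7.5 − 3.6·4 = -21.9; r = -16.9 − (-21.9) = 5
t=5: ŷ = -7.5 − 3.6·5 = -25.5; r = -27.7 − (-25.5) = -2.2
t=6: ŷ = -7.5 − 3.6·6 = -29.1; r = -28.9 − (-29.1) = 0.2
SSE = 1.44 + 17.64 + 25 + 4.84 + 0.04 = 48.96
s = √(48.96/3) = √16.32 ≈ 4.0398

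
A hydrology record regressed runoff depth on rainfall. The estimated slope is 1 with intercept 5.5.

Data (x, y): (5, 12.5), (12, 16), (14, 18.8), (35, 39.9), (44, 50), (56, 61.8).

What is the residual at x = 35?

e = -0.6

ŷ = 5.5 + 35 = 40.5
e = 39.9 − 40.5 = -0.6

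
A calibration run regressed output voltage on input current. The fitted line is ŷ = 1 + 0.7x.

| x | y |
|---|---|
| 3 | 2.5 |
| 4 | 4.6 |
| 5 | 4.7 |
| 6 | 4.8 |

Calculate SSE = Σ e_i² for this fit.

x=3: ŷ = 1 + 0.7·3 = 3.1; e = 2.5 − 3.1 = -0.6
x=4: ŷ = 1 + 0.7·4 = 3.8; e = 4.6 − 3.8 = 0.8
x=5: ŷ = 1 + 0.7·5 = 4.5; e = 4.7 − 4.5 = 0.2
x=6: ŷ = 1 + 0.7·6 = 5.2; e = 4.8 − 5.2 = -0.4
SSE = 0.36 + 0.64 + 0.04 + 0.16 = 1.2

SSE = 1.2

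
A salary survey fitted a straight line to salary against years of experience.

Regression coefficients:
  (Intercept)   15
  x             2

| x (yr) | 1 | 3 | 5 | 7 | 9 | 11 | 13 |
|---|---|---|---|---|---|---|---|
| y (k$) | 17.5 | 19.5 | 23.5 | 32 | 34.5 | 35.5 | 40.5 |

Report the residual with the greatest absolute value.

x=1: ŷ = 15 + 2·1 = 17; r = 17.5 − 17 = 0.5
x=3: ŷ = 15 + 2·3 = 21; r = 19.5 − 21 = -1.5
x=5: ŷ = 15 + 2·5 = 25; r = 23.5 − 25 = -1.5
x=7: ŷ = 15 + 2·7 = 29; r = 32 − 29 = 3
x=9: ŷ = 15 + 2·9 = 33; r = 34.5 − 33 = 1.5
x=11: ŷ = 15 + 2·11 = 37; r = 35.5 − 37 = -1.5
x=13: ŷ = 15 + 2·13 = 41; r = 40.5 − 41 = -0.5
Largest |r| is 3 at x = 7, residual 3.

r = 3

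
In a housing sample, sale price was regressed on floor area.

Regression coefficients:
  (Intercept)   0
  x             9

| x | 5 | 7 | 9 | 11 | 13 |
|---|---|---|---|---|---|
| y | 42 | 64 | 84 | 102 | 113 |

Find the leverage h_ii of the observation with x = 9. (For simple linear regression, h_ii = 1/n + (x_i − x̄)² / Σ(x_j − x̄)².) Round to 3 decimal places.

x̄ = (5 + 7 + 9 + 11 + 13)/5 = 9
Σ(x − x̄)² = 16 + 4 + 0 + 4 + 16 = 40
h = 1/5 + (0)²/40 = 0.2 + 0 = 0.200

h = 0.200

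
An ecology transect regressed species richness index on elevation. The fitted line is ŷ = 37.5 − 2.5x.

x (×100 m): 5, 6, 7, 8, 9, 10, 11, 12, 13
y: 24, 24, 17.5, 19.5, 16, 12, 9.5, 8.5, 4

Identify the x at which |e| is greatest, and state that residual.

x=5: ŷ = 37.5 − 2.5·5 = 25; e = 24 − 25 = -1
x=6: ŷ = 37.5 − 2.5·6 = 22.5; e = 24 − 22.5 = 1.5
x=7: ŷ = 37.5 − 2.5·7 = 20; e = 17.5 − 20 = -2.5
x=8: ŷ = 37.5 − 2.5·8 = 17.5; e = 19.5 − 17.5 = 2
x=9: ŷ = 37.5 − 2.5·9 = 15; e = 16 − 15 = 1
x=10: ŷ = 37.5 − 2.5·10 = 12.5; e = 12 − 12.5 = -0.5
x=11: ŷ = 37.5 − 2.5·11 = 10; e = 9.5 − 10 = -0.5
x=12: ŷ = 37.5 − 2.5·12 = 7.5; e = 8.5 − 7.5 = 1
x=13: ŷ = 37.5 − 2.5·13 = 5; e = 4 − 5 = -1
Largest |e| is 2.5 at x = 7, residual -2.5.

x = 7, e = -2.5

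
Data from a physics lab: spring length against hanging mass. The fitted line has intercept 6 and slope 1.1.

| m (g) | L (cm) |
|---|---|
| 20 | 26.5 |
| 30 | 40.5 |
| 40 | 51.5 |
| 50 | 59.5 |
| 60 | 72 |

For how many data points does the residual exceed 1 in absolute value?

4

m=20: ŷ = 6 + 1.1·20 = 28; r = 26.5 − 28 = -1.5
m=30: ŷ = 6 + 1.1·30 = 39; r = 40.5 − 39 = 1.5
m=40: ŷ = 6 + 1.1·40 = 50; r = 51.5 − 50 = 1.5
m=50: ŷ = 6 + 1.1·50 = 61; r = 59.5 − 61 = -1.5
m=60: ŷ = 6 + 1.1·60 = 72; r = 72 − 72 = 0
|r| > 1: m=20 (|r|=1.5), m=30 (|r|=1.5), m=40 (|r|=1.5), m=50 (|r|=1.5) → 4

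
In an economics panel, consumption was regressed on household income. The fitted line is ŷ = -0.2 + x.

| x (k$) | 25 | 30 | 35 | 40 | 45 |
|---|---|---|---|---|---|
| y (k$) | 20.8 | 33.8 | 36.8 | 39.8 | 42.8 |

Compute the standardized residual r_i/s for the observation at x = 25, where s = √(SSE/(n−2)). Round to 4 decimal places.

-1.0954

x=25: ŷ = -0.2 + 25 = 24.8; r = 20.8 − 24.8 = -4
x=30: ŷ = -0.2 + 30 = 29.8; r = 33.8 − 29.8 = 4
x=35: ŷ = -0.2 + 35 = 34.8; r = 36.8 − 34.8 = 2
x=40: ŷ = -0.2 + 40 = 39.8; r = 39.8 − 39.8 = 0
x=45: ŷ = -0.2 + 45 = 44.8; r = 42.8 − 44.8 = -2
SSE = 16 + 16 + 4 + 0 + 4 = 40
s = √(40/3) = 3.65148
r/s = -4 / 3.65148 = -1.0954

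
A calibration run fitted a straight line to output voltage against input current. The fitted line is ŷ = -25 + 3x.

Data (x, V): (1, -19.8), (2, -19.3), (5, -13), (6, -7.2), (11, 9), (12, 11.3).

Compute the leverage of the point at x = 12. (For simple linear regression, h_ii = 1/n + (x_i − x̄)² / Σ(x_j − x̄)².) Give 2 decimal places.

h = 0.50

x̄ = (1 + 2 + 5 + 6 + 11 + 12)/6 = 6.16667
Σ(x − x̄)² = 26.6944 + 17.3611 + 1.36111 + 0.0277778 + 23.3611 + 34.0278 = 102.833
h = 1/6 + (5.83333)²/102.833 = 0.166667 + 0.330902 = 0.50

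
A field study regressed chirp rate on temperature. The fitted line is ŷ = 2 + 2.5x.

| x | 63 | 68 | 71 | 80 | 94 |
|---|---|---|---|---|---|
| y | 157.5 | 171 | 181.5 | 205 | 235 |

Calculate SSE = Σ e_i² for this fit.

x=63: ŷ = 2 + 2.5·63 = 159.5; e = 157.5 − 159.5 = -2
x=68: ŷ = 2 + 2.5·68 = 172; e = 171 − 172 = -1
x=71: ŷ = 2 + 2.5·71 = 179.5; e = 181.5 − 179.5 = 2
x=80: ŷ = 2 + 2.5·80 = 202; e = 205 − 202 = 3
x=94: ŷ = 2 + 2.5·94 = 237; e = 235 − 237 = -2
SSE = 4 + 1 + 4 + 9 + 4 = 22

SSE = 22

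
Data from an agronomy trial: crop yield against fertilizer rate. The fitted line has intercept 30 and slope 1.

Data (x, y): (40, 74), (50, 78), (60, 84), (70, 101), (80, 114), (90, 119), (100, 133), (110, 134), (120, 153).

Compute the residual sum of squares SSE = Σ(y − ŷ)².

SSE = 128

x=40: ŷ = 30 + 40 = 70; r = 74 − 70 = 4
x=50: ŷ = 30 + 50 = 80; r = 78 − 80 = -2
x=60: ŷ = 30 + 60 = 90; r = 84 − 90 = -6
x=70: ŷ = 30 + 70 = 100; r = 101 − 100 = 1
x=80: ŷ = 30 + 80 = 110; r = 114 − 110 = 4
x=90: ŷ = 30 + 90 = 120; r = 119 − 120 = -1
x=100: ŷ = 30 + 100 = 130; r = 133 − 130 = 3
x=110: ŷ = 30 + 110 = 140; r = 134 − 140 = -6
x=120: ŷ = 30 + 120 = 150; r = 153 − 150 = 3
SSE = 16 + 4 + 36 + 1 + 16 + 1 + 9 + 36 + 9 = 128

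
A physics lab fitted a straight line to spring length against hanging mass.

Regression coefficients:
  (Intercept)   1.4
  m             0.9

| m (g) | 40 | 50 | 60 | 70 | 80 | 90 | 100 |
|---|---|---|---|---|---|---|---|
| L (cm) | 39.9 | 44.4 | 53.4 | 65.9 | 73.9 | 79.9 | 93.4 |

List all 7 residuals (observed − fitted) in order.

m=40: L̂ = 1.4 + 0.9·40 = 37.4; e = 39.9 − 37.4 = 2.5
m=50: L̂ = 1.4 + 0.9·50 = 46.4; e = 44.4 − 46.4 = -2
m=60: L̂ = 1.4 + 0.9·60 = 55.4; e = 53.4 − 55.4 = -2
m=70: L̂ = 1.4 + 0.9·70 = 64.4; e = 65.9 − 64.4 = 1.5
m=80: L̂ = 1.4 + 0.9·80 = 73.4; e = 73.9 − 73.4 = 0.5
m=90: L̂ = 1.4 + 0.9·90 = 82.4; e = 79.9 − 82.4 = -2.5
m=100: L̂ = 1.4 + 0.9·100 = 91.4; e = 93.4 − 91.4 = 2

2.5, -2, -2, 1.5, 0.5, -2.5, 2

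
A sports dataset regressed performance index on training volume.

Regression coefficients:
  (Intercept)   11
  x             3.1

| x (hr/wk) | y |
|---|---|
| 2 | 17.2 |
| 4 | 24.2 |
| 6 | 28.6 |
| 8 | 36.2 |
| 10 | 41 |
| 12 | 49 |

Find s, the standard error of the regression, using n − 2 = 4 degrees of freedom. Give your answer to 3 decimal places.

s = 0.927

x=2: ŷ = 11 + 3.1·2 = 17.2; r = 17.2 − 17.2 = 0
x=4: ŷ = 11 + 3.1·4 = 23.4; r = 24.2 − 23.4 = 0.8
x=6: ŷ = 11 + 3.1·6 = 29.6; r = 28.6 − 29.6 = -1
x=8: ŷ = 11 + 3.1·8 = 35.8; r = 36.2 − 35.8 = 0.4
x=10: ŷ = 11 + 3.1·10 = 42; r = 41 − 42 = -1
x=12: ŷ = 11 + 3.1·12 = 48.2; r = 49 − 48.2 = 0.8
SSE = 0 + 0.64 + 1 + 0.16 + 1 + 0.64 = 3.44
s = √(3.44/4) = √0.86 ≈ 0.927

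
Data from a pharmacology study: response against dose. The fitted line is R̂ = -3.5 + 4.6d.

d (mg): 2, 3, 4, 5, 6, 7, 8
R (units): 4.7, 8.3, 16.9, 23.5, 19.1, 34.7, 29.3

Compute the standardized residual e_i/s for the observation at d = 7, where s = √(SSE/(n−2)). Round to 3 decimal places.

d=2: R̂ = -3.5 + 4.6·2 = 5.7; e = 4.7 − 5.7 = -1
d=3: R̂ = -3.5 + 4.6·3 = 10.3; e = 8.3 − 10.3 = -2
d=4: R̂ = -3.5 + 4.6·4 = 14.9; e = 16.9 − 14.9 = 2
d=5: R̂ = -3.5 + 4.6·5 = 19.5; e = 23.5 − 19.5 = 4
d=6: R̂ = -3.5 + 4.6·6 = 24.1; e = 19.1 − 24.1 = -5
d=7: R̂ = -3.5 + 4.6·7 = 28.7; e = 34.7 − 28.7 = 6
d=8: R̂ = -3.5 + 4.6·8 = 33.3; e = 29.3 − 33.3 = -4
SSE = 1 + 4 + 4 + 16 + 25 + 36 + 16 = 102
s = √(102/5) = 4.51664
e/s = 6 / 4.51664 = 1.328

1.328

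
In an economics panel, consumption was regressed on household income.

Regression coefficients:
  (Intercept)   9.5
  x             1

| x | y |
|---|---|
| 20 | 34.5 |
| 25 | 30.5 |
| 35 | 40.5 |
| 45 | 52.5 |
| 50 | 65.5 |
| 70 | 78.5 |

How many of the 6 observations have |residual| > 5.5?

1

x=20: ŷ = 9.5 + 20 = 29.5; r = 34.5 − 29.5 = 5
x=25: ŷ = 9.5 + 25 = 34.5; r = 30.5 − 34.5 = -4
x=35: ŷ = 9.5 + 35 = 44.5; r = 40.5 − 44.5 = -4
x=45: ŷ = 9.5 + 45 = 54.5; r = 52.5 − 54.5 = -2
x=50: ŷ = 9.5 + 50 = 59.5; r = 65.5 − 59.5 = 6
x=70: ŷ = 9.5 + 70 = 79.5; r = 78.5 − 79.5 = -1
|r| > 5.5: x=50 (|r|=6) → 1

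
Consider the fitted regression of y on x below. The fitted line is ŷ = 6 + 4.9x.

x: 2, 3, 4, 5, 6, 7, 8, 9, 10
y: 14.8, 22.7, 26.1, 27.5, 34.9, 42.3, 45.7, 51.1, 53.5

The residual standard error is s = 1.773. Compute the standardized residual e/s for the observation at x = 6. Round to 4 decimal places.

ŷ = 6 + 4.9·6 = 35.4
e = 34.9 − 35.4 = -0.5
e/s = -0.5 / 1.773 = -0.2820

-0.2820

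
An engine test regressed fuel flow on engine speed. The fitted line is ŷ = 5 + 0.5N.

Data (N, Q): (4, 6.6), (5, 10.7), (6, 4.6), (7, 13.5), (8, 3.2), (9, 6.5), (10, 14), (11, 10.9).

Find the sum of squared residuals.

N=4: ŷ = 5 + 0.5·4 = 7; e = 6.6 − 7 = -0.4
N=5: ŷ = 5 + 0.5·5 = 7.5; e = 10.7 − 7.5 = 3.2
N=6: ŷ = 5 + 0.5·6 = 8; e = 4.6 − 8 = -3.4
N=7: ŷ = 5 + 0.5·7 = 8.5; e = 13.5 − 8.5 = 5
N=8: ŷ = 5 + 0.5·8 = 9; e = 3.2 − 9 = -5.8
N=9: ŷ = 5 + 0.5·9 = 9.5; e = 6.5 − 9.5 = -3
N=10: ŷ = 5 + 0.5·10 = 10; e = 14 − 10 = 4
N=11: ŷ = 5 + 0.5·11 = 10.5; e = 10.9 − 10.5 = 0.4
SSE = 0.16 + 10.24 + 11.56 + 25 + 33.64 + 9 + 16 + 0.16 = 105.76

SSE = 105.76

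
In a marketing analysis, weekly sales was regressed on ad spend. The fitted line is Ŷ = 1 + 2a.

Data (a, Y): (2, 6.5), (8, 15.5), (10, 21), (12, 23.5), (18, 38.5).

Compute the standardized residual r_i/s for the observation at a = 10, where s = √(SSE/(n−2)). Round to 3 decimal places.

0.000

a=2: Ŷ = 1 + 2·2 = 5; r = 6.5 − 5 = 1.5
a=8: Ŷ = 1 + 2·8 = 17; r = 15.5 − 17 = -1.5
a=10: Ŷ = 1 + 2·10 = 21; r = 21 − 21 = 0
a=12: Ŷ = 1 + 2·12 = 25; r = 23.5 − 25 = -1.5
a=18: Ŷ = 1 + 2·18 = 37; r = 38.5 − 37 = 1.5
SSE = 2.25 + 2.25 + 0 + 2.25 + 2.25 = 9
s = √(9/3) = 1.73205
r/s = 0 / 1.73205 = 0.000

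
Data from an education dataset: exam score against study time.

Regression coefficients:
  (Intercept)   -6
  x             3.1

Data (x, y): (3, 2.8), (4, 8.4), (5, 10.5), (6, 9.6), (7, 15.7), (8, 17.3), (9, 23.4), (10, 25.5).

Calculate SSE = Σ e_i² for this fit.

x=3: ŷ = -6 + 3.1·3 = 3.3; e = 2.8 − 3.3 = -0.5
x=4: ŷ = -6 + 3.1·4 = 6.4; e = 8.4 − 6.4 = 2
x=5: ŷ = -6 + 3.1·5 = 9.5; e = 10.5 − 9.5 = 1
x=6: ŷ = -6 + 3.1·6 = 12.6; e = 9.6 − 12.6 = -3
x=7: ŷ = -6 + 3.1·7 = 15.7; e = 15.7 − 15.7 = 0
x=8: ŷ = -6 + 3.1·8 = 18.8; e = 17.3 − 18.8 = -1.5
x=9: ŷ = -6 + 3.1·9 = 21.9; e = 23.4 − 21.9 = 1.5
x=10: ŷ = -6 + 3.1·10 = 25; e = 25.5 − 25 = 0.5
SSE = 0.25 + 4 + 1 + 9 + 0 + 2.25 + 2.25 + 0.25 = 19

SSE = 19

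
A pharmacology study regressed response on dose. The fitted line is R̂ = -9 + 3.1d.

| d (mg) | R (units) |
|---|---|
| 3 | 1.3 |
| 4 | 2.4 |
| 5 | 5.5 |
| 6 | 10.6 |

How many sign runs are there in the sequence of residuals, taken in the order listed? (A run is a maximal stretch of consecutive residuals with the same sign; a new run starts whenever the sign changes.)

d=3: R̂ = -9 + 3.1·3 = 0.3; e = 1.3 − 0.3 = 1
d=4: R̂ = -9 + 3.1·4 = 3.4; e = 2.4 − 3.4 = -1
d=5: R̂ = -9 + 3.1·5 = 6.5; e = 5.5 − 6.5 = -1
d=6: R̂ = -9 + 3.1·6 = 9.6; e = 10.6 − 9.6 = 1
Signs: + − − +
Runs: +×1, −×2, +×1 → 3

3 runs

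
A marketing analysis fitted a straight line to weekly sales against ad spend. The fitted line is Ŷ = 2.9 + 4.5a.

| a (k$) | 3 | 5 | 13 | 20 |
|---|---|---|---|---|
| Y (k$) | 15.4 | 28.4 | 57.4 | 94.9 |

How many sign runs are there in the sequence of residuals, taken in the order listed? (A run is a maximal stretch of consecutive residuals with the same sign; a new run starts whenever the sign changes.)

a=3: Ŷ = 2.9 + 4.5·3 = 16.4; r = 15.4 − 16.4 = -1
a=5: Ŷ = 2.9 + 4.5·5 = 25.4; r = 28.4 − 25.4 = 3
a=13: Ŷ = 2.9 + 4.5·13 = 61.4; r = 57.4 − 61.4 = -4
a=20: Ŷ = 2.9 + 4.5·20 = 92.9; r = 94.9 − 92.9 = 2
Signs: − + − +
Runs: −×1, +×1, −×1, +×1 → 4

4 runs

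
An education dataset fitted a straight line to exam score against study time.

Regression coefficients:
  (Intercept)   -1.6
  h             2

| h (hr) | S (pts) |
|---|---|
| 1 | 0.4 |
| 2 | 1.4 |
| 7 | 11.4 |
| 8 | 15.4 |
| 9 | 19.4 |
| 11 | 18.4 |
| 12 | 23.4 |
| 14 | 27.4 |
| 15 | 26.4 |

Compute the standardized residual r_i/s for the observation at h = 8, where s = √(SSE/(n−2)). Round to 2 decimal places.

h=1: Ŝ = -1.6 + 2·1 = 0.4; r = 0.4 − 0.4 = 0
h=2: Ŝ = -1.6 + 2·2 = 2.4; r = 1.4 − 2.4 = -1
h=7: Ŝ = -1.6 + 2·7 = 12.4; r = 11.4 − 12.4 = -1
h=8: Ŝ = -1.6 + 2·8 = 14.4; r = 15.4 − 14.4 = 1
h=9: Ŝ = -1.6 + 2·9 = 16.4; r = 19.4 − 16.4 = 3
h=11: Ŝ = -1.6 + 2·11 = 20.4; r = 18.4 − 20.4 = -2
h=12: Ŝ = -1.6 + 2·12 = 22.4; r = 23.4 − 22.4 = 1
h=14: Ŝ = -1.6 + 2·14 = 26.4; r = 27.4 − 26.4 = 1
h=15: Ŝ = -1.6 + 2·15 = 28.4; r = 26.4 − 28.4 = -2
SSE = 0 + 1 + 1 + 1 + 9 + 4 + 1 + 1 + 4 = 22
s = √(22/7) = 1.77281
r/s = 1 / 1.77281 = 0.56

0.56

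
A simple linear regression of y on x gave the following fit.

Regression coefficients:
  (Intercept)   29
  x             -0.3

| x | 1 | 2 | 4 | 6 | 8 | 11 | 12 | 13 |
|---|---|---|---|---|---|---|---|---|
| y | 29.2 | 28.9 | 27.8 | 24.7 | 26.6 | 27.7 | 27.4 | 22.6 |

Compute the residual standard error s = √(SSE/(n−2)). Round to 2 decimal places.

s = 1.87

x=1: ŷ = 29 − 0.3·1 = 28.7; r = 29.2 − 28.7 = 0.5
x=2: ŷ = 29 − 0.3·2 = 28.4; r = 28.9 − 28.4 = 0.5
x=4: ŷ = 29 − 0.3·4 = 27.8; r = 27.8 − 27.8 = 0
x=6: ŷ = 29 − 0.3·6 = 27.2; r = 24.7 − 27.2 = -2.5
x=8: ŷ = 29 − 0.3·8 = 26.6; r = 26.6 − 26.6 = 0
x=11: ŷ = 29 − 0.3·11 = 25.7; r = 27.7 − 25.7 = 2
x=12: ŷ = 29 − 0.3·12 = 25.4; r = 27.4 − 25.4 = 2
x=13: ŷ = 29 − 0.3·13 = 25.1; r = 22.6 − 25.1 = -2.5
SSE = 0.25 + 0.25 + 0 + 6.25 + 0 + 4 + 4 + 6.25 = 21
s = √(21/6) = √3.5 ≈ 1.87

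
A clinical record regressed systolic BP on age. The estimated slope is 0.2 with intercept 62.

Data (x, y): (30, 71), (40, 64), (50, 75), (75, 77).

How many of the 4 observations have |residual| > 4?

x=30: ŷ = 62 + 0.2·30 = 68; r = 71 − 68 = 3
x=40: ŷ = 62 + 0.2·40 = 70; r = 64 − 70 = -6
x=50: ŷ = 62 + 0.2·50 = 72; r = 75 − 72 = 3
x=75: ŷ = 62 + 0.2·75 = 77; r = 77 − 77 = 0
|r| > 4: x=40 (|r|=6) → 1

1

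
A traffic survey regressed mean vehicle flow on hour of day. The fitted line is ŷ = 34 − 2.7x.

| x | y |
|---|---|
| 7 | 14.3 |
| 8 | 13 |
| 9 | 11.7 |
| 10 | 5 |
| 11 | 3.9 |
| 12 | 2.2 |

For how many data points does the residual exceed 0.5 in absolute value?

5

x=7: ŷ = 34 − 2.7·7 = 15.1; r = 14.3 − 15.1 = -0.8
x=8: ŷ = 34 − 2.7·8 = 12.4; r = 13 − 12.4 = 0.6
x=9: ŷ = 34 − 2.7·9 = 9.7; r = 11.7 − 9.7 = 2
x=10: ŷ = 34 − 2.7·10 = 7; r = 5 − 7 = -2
x=11: ŷ = 34 − 2.7·11 = 4.3; r = 3.9 − 4.3 = -0.4
x=12: ŷ = 34 − 2.7·12 = 1.6; r = 2.2 − 1.6 = 0.6
|r| > 0.5: x=7 (|r|=0.8), x=8 (|r|=0.6), x=9 (|r|=2), x=10 (|r|=2), x=12 (|r|=0.6) → 5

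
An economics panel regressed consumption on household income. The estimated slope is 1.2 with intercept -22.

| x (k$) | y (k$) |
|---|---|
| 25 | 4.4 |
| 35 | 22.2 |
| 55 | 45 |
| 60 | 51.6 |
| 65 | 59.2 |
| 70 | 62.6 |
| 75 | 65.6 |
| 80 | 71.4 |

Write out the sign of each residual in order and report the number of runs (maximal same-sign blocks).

3 runs

x=25: ŷ = -22 + 1.2·25 = 8; e = 4.4 − 8 = -3.6
x=35: ŷ = -22 + 1.2·35 = 20; e = 22.2 − 20 = 2.2
x=55: ŷ = -22 + 1.2·55 = 44; e = 45 − 44 = 1
x=60: ŷ = -22 + 1.2·60 = 50; e = 51.6 − 50 = 1.6
x=65: ŷ = -22 + 1.2·65 = 56; e = 59.2 − 56 = 3.2
x=70: ŷ = -22 + 1.2·70 = 62; e = 62.6 − 62 = 0.6
x=75: ŷ = -22 + 1.2·75 = 68; e = 65.6 − 68 = -2.4
x=80: ŷ = -22 + 1.2·80 = 74; e = 71.4 − 74 = -2.6
Signs: − + + + + + − −
Runs: −×1, +×5, −×2 → 3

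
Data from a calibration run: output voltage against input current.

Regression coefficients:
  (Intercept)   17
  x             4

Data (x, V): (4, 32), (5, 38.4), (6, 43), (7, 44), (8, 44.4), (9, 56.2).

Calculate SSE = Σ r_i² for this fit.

x=4: V̂ = 17 + 4·4 = 33; r = 32 − 33 = -1
x=5: V̂ = 17 + 4·5 = 37; r = 38.4 − 37 = 1.4
x=6: V̂ = 17 + 4·6 = 41; r = 43 − 41 = 2
x=7: V̂ = 17 + 4·7 = 45; r = 44 − 45 = -1
x=8: V̂ = 17 + 4·8 = 49; r = 44.4 − 49 = -4.6
x=9: V̂ = 17 + 4·9 = 53; r = 56.2 − 53 = 3.2
SSE = 1 + 1.96 + 4 + 1 + 21.16 + 10.24 = 39.36

SSE = 39.36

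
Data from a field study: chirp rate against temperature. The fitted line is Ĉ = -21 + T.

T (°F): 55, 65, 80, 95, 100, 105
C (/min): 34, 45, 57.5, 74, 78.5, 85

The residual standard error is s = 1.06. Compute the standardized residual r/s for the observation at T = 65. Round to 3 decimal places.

Ĉ = -21 + 65 = 44
r = 45 − 44 = 1
r/s = 1 / 1.06 = 0.943

0.943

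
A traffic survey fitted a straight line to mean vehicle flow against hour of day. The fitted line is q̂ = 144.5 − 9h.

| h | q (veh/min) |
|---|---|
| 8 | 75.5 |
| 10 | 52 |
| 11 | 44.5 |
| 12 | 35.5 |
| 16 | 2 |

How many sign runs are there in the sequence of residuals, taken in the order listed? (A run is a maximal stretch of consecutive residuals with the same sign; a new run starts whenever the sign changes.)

3 runs

h=8: q̂ = 144.5 − 9·8 = 72.5; r = 75.5 − 72.5 = 3
h=10: q̂ = 144.5 − 9·10 = 54.5; r = 52 − 54.5 = -2.5
h=11: q̂ = 144.5 − 9·11 = 45.5; r = 44.5 − 45.5 = -1
h=12: q̂ = 144.5 − 9·12 = 36.5; r = 35.5 − 36.5 = -1
h=16: q̂ = 144.5 − 9·16 = 0.5; r = 2 − 0.5 = 1.5
Signs: + − − − +
Runs: +×1, −×3, +×1 → 3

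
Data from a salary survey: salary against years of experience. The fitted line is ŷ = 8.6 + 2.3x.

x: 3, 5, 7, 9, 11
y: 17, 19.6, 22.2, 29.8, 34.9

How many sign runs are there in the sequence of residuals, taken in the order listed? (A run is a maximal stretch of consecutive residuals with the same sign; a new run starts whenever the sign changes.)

3 runs

x=3: ŷ = 8.6 + 2.3·3 = 15.5; e = 17 − 15.5 = 1.5
x=5: ŷ = 8.6 + 2.3·5 = 20.1; e = 19.6 − 20.1 = -0.5
x=7: ŷ = 8.6 + 2.3·7 = 24.7; e = 22.2 − 24.7 = -2.5
x=9: ŷ = 8.6 + 2.3·9 = 29.3; e = 29.8 − 29.3 = 0.5
x=11: ŷ = 8.6 + 2.3·11 = 33.9; e = 34.9 − 33.9 = 1
Signs: + − − + +
Runs: +×1, −×2, +×2 → 3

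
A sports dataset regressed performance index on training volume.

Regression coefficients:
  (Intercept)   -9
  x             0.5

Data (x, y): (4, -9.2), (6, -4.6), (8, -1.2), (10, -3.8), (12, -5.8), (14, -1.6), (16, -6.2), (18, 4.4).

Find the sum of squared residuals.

x=4: ŷ = -9 + 0.5·4 = -7; r = -9.2 − (-7) = -2.2
x=6: ŷ = -9 + 0.5·6 = -6; r = -4.6 − (-6) = 1.4
x=8: ŷ = -9 + 0.5·8 = -5; r = -1.2 − (-5) = 3.8
x=10: ŷ = -9 + 0.5·10 = -4; r = -3.8 − (-4) = 0.2
x=12: ŷ = -9 + 0.5·12 = -3; r = -5.8 − (-3) = -2.8
x=14: ŷ = -9 + 0.5·14 = -2; r = -1.6 − (-2) = 0.4
x=16: ŷ = -9 + 0.5·16 = -1; r = -6.2 − (-1) = -5.2
x=18: ŷ = -9 + 0.5·18 = 0; r = 4.4 − 0 = 4.4
SSE = 4.84 + 1.96 + 14.44 + 0.04 + 7.84 + 0.16 + 27.04 + 19.36 = 75.68

SSE = 75.68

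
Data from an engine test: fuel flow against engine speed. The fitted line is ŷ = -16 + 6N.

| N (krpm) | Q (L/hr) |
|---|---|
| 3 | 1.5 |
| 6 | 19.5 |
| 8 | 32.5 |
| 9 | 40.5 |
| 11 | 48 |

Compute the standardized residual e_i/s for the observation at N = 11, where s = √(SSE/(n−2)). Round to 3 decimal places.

N=3: ŷ = -16 + 6·3 = 2; e = 1.5 − 2 = -0.5
N=6: ŷ = -16 + 6·6 = 20; e = 19.5 − 20 = -0.5
N=8: ŷ = -16 + 6·8 = 32; e = 32.5 − 32 = 0.5
N=9: ŷ = -16 + 6·9 = 38; e = 40.5 − 38 = 2.5
N=11: ŷ = -16 + 6·11 = 50; e = 48 − 50 = -2
SSE = 0.25 + 0.25 + 0.25 + 6.25 + 4 = 11
s = √(11/3) = 1.91485
e/s = -2 / 1.91485 = -1.044

-1.044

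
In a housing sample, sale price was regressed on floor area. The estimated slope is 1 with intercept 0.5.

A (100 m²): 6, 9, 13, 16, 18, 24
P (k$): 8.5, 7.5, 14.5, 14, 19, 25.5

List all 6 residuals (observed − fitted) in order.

2, -2, 1, -2.5, 0.5, 1

A=6: P̂ = 0.5 + 6 = 6.5; r = 8.5 − 6.5 = 2
A=9: P̂ = 0.5 + 9 = 9.5; r = 7.5 − 9.5 = -2
A=13: P̂ = 0.5 + 13 = 13.5; r = 14.5 − 13.5 = 1
A=16: P̂ = 0.5 + 16 = 16.5; r = 14 − 16.5 = -2.5
A=18: P̂ = 0.5 + 18 = 18.5; r = 19 − 18.5 = 0.5
A=24: P̂ = 0.5 + 24 = 24.5; r = 25.5 − 24.5 = 1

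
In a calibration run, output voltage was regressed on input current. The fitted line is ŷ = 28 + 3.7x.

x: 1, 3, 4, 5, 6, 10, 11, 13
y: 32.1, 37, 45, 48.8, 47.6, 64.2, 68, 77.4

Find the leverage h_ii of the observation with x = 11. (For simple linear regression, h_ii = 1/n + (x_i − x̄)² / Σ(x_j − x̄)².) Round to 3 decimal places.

x̄ = (1 + 3 + 4 + 5 + 6 + 10 + 11 + 13)/8 = 6.625
Σ(x − x̄)² = 31.6406 + 13.1406 + 6.89062 + 2.64062 + 0.390625 + 11.3906 + 19.1406 + 40.6406 = 125.875
h = 1/8 + (4.375)²/125.875 = 0.125 + 0.152061 = 0.277

h = 0.277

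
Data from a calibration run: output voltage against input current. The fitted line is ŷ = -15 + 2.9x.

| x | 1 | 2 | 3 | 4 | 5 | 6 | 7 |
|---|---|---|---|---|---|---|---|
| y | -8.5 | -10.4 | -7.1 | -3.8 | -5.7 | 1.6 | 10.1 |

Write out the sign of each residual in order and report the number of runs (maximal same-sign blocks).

3 runs

x=1: ŷ = -15 + 2.9·1 = -12.1; r = -8.5 − (-12.1) = 3.6
x=2: ŷ = -15 + 2.9·2 = -9.2; r = -10.4 − (-9.2) = -1.2
x=3: ŷ = -15 + 2.9·3 = -6.3; r = -7.1 − (-6.3) = -0.8
x=4: ŷ = -15 + 2.9·4 = -3.4; r = -3.8 − (-3.4) = -0.4
x=5: ŷ = -15 + 2.9·5 = -0.5; r = -5.7 − (-0.5) = -5.2
x=6: ŷ = -15 + 2.9·6 = 2.4; r = 1.6 − 2.4 = -0.8
x=7: ŷ = -15 + 2.9·7 = 5.3; r = 10.1 − 5.3 = 4.8
Signs: + − − − − − +
Runs: +×1, −×5, +×1 → 3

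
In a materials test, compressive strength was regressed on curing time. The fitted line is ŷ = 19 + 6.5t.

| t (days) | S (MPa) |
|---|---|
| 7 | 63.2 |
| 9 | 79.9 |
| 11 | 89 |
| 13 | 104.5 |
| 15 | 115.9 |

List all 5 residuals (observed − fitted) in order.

t=7: ŷ = 19 + 6.5·7 = 64.5; r = 63.2 − 64.5 = -1.3
t=9: ŷ = 19 + 6.5·9 = 77.5; r = 79.9 − 77.5 = 2.4
t=11: ŷ = 19 + 6.5·11 = 90.5; r = 89 − 90.5 = -1.5
t=13: ŷ = 19 + 6.5·13 = 103.5; r = 104.5 − 103.5 = 1
t=15: ŷ = 19 + 6.5·15 = 116.5; r = 115.9 − 116.5 = -0.6

-1.3, 2.4, -1.5, 1, -0.6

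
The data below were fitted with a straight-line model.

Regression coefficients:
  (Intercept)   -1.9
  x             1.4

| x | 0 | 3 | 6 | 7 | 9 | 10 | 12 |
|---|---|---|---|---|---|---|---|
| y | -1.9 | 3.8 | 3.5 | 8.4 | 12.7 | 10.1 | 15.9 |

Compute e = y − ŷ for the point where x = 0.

ŷ = -1.9 + 1.4·0 = -1.9
e = -1.9 − (-1.9) = 0

e = 0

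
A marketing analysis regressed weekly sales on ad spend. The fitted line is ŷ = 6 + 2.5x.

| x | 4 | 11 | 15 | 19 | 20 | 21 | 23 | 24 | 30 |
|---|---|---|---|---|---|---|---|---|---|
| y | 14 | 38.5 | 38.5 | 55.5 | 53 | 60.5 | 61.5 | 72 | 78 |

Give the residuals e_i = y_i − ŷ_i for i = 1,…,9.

-2, 5, -5, 2, -3, 2, -2, 6, -3

x=4: ŷ = 6 + 2.5·4 = 16; e = 14 − 16 = -2
x=11: ŷ = 6 + 2.5·11 = 33.5; e = 38.5 − 33.5 = 5
x=15: ŷ = 6 + 2.5·15 = 43.5; e = 38.5 − 43.5 = -5
x=19: ŷ = 6 + 2.5·19 = 53.5; e = 55.5 − 53.5 = 2
x=20: ŷ = 6 + 2.5·20 = 56; e = 53 − 56 = -3
x=21: ŷ = 6 + 2.5·21 = 58.5; e = 60.5 − 58.5 = 2
x=23: ŷ = 6 + 2.5·23 = 63.5; e = 61.5 − 63.5 = -2
x=24: ŷ = 6 + 2.5·24 = 66; e = 72 − 66 = 6
x=30: ŷ = 6 + 2.5·30 = 81; e = 78 − 81 = -3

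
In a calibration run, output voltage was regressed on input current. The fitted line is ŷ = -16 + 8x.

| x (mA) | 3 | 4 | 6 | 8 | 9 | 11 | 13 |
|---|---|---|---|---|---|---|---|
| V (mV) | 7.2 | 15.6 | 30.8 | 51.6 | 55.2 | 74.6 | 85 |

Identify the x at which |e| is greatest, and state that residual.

x = 8, e = 3.6

x=3: ŷ = -16 + 8·3 = 8; e = 7.2 − 8 = -0.8
x=4: ŷ = -16 + 8·4 = 16; e = 15.6 − 16 = -0.4
x=6: ŷ = -16 + 8·6 = 32; e = 30.8 − 32 = -1.2
x=8: ŷ = -16 + 8·8 = 48; e = 51.6 − 48 = 3.6
x=9: ŷ = -16 + 8·9 = 56; e = 55.2 − 56 = -0.8
x=11: ŷ = -16 + 8·11 = 72; e = 74.6 − 72 = 2.6
x=13: ŷ = -16 + 8·13 = 88; e = 85 − 88 = -3
Largest |e| is 3.6 at x = 8, residual 3.6.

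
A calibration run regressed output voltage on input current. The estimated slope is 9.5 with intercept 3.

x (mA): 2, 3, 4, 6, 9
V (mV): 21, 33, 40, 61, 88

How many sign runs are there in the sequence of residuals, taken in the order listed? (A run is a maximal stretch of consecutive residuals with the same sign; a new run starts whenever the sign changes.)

x=2: ŷ = 3 + 9.5·2 = 22; r = 21 − 22 = -1
x=3: ŷ = 3 + 9.5·3 = 31.5; r = 33 − 31.5 = 1.5
x=4: ŷ = 3 + 9.5·4 = 41; r = 40 − 41 = -1
x=6: ŷ = 3 + 9.5·6 = 60; r = 61 − 60 = 1
x=9: ŷ = 3 + 9.5·9 = 88.5; r = 88 − 88.5 = -0.5
Signs: − + − + −
Runs: −×1, +×1, −×1, +×1, −×1 → 5

5 runs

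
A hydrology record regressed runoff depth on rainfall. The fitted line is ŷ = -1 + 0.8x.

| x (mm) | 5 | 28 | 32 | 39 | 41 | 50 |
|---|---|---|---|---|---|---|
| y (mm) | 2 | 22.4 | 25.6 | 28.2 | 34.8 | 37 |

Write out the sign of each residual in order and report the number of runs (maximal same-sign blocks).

5 runs

x=5: ŷ = -1 + 0.8·5 = 3; e = 2 − 3 = -1
x=28: ŷ = -1 + 0.8·28 = 21.4; e = 22.4 − 21.4 = 1
x=32: ŷ = -1 + 0.8·32 = 24.6; e = 25.6 − 24.6 = 1
x=39: ŷ = -1 + 0.8·39 = 30.2; e = 28.2 − 30.2 = -2
x=41: ŷ = -1 + 0.8·41 = 31.8; e = 34.8 − 31.8 = 3
x=50: ŷ = -1 + 0.8·50 = 39; e = 37 − 39 = -2
Signs: − + + − + −
Runs: −×1, +×2, −×1, +×1, −×1 → 5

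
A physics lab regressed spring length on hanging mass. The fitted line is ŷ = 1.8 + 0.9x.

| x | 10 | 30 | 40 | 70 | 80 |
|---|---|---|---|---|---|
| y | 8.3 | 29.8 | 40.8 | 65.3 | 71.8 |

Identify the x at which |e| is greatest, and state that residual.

x = 40, e = 3

x=10: ŷ = 1.8 + 0.9·10 = 10.8; e = 8.3 − 10.8 = -2.5
x=30: ŷ = 1.8 + 0.9·30 = 28.8; e = 29.8 − 28.8 = 1
x=40: ŷ = 1.8 + 0.9·40 = 37.8; e = 40.8 − 37.8 = 3
x=70: ŷ = 1.8 + 0.9·70 = 64.8; e = 65.3 − 64.8 = 0.5
x=80: ŷ = 1.8 + 0.9·80 = 73.8; e = 71.8 − 73.8 = -2
Largest |e| is 3 at x = 40, residual 3.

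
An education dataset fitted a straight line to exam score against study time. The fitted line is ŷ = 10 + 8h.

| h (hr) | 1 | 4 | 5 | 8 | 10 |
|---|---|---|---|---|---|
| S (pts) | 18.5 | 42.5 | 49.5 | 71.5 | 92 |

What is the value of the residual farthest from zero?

h=1: ŷ = 10 + 8·1 = 18; e = 18.5 − 18 = 0.5
h=4: ŷ = 10 + 8·4 = 42; e = 42.5 − 42 = 0.5
h=5: ŷ = 10 + 8·5 = 50; e = 49.5 − 50 = -0.5
h=8: ŷ = 10 + 8·8 = 74; e = 71.5 − 74 = -2.5
h=10: ŷ = 10 + 8·10 = 90; e = 92 − 90 = 2
Largest |e| is 2.5 at h = 8, residual -2.5.

e = -2.5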